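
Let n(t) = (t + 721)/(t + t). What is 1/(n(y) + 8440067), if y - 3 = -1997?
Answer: 3988/33658988469 ≈ 1.1848e-7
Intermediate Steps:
y = -1994 (y = 3 - 1997 = -1994)
n(t) = (721 + t)/(2*t) (n(t) = (721 + t)/((2*t)) = (721 + t)*(1/(2*t)) = (721 + t)/(2*t))
1/(n(y) + 8440067) = 1/((½)*(721 - 1994)/(-1994) + 8440067) = 1/((½)*(-1/1994)*(-1273) + 8440067) = 1/(1273/3988 + 8440067) = 1/(33658988469/3988) = 3988/33658988469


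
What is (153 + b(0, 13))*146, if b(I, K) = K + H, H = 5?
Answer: 24966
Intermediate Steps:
b(I, K) = 5 + K (b(I, K) = K + 5 = 5 + K)
(153 + b(0, 13))*146 = (153 + (5 + 13))*146 = (153 + 18)*146 = 171*146 = 24966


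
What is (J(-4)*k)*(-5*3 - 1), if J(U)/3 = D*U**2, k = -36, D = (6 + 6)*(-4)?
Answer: -1327104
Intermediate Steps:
D = -48 (D = 12*(-4) = -48)
J(U) = -144*U**2 (J(U) = 3*(-48*U**2) = -144*U**2)
(J(-4)*k)*(-5*3 - 1) = (-144*(-4)**2*(-36))*(-5*3 - 1) = (-144*16*(-36))*(-15 - 1) = -2304*(-36)*(-16) = 82944*(-16) = -1327104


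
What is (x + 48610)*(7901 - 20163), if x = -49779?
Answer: 14334278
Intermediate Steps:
(x + 48610)*(7901 - 20163) = (-49779 + 48610)*(7901 - 20163) = -1169*(-12262) = 14334278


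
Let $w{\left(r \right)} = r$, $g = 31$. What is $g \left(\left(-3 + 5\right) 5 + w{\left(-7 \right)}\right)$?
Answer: $93$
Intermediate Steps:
$g \left(\left(-3 + 5\right) 5 + w{\left(-7 \right)}\right) = 31 \left(\left(-3 + 5\right) 5 - 7\right) = 31 \left(2 \cdot 5 - 7\right) = 31 \left(10 - 7\right) = 31 \cdot 3 = 93$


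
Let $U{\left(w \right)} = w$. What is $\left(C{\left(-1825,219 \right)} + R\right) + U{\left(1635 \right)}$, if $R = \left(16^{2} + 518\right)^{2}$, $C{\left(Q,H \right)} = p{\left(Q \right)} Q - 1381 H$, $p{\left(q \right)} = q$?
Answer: $3628897$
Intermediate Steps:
$C{\left(Q,H \right)} = Q^{2} - 1381 H$ ($C{\left(Q,H \right)} = Q Q - 1381 H = Q^{2} - 1381 H$)
$R = 599076$ ($R = \left(256 + 518\right)^{2} = 774^{2} = 599076$)
$\left(C{\left(-1825,219 \right)} + R\right) + U{\left(1635 \right)} = \left(\left(\left(-1825\right)^{2} - 302439\right) + 599076\right) + 1635 = \left(\left(3330625 - 302439\right) + 599076\right) + 1635 = \left(3028186 + 599076\right) + 1635 = 3627262 + 1635 = 3628897$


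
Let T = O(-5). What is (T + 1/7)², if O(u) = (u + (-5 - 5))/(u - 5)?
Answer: 529/196 ≈ 2.6990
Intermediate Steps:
O(u) = (-10 + u)/(-5 + u) (O(u) = (u - 10)/(-5 + u) = (-10 + u)/(-5 + u))
T = 3/2 (T = (-10 - 5)/(-5 - 5) = -15/(-10) = -⅒*(-15) = 3/2 ≈ 1.5000)
(T + 1/7)² = (3/2 + 1/7)² = (3/2 + ⅐)² = (23/14)² = 529/196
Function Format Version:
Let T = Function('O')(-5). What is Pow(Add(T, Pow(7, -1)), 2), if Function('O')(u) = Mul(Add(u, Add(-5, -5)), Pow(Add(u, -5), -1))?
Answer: Rational(529, 196) ≈ 2.6990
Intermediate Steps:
Function('O')(u) = Mul(Pow(Add(-5, u), -1), Add(-10, u)) (Function('O')(u) = Mul(Add(u, -10), Pow(Add(-5, u), -1)) = Mul(Add(-10, u), Pow(Add(-5, u), -1)) = Mul(Pow(Add(-5, u), -1), Add(-10, u)))
T = Rational(3, 2) (T = Mul(Pow(Add(-5, -5), -1), Add(-10, -5)) = Mul(Pow(-10, -1), -15) = Mul(Rational(-1, 10), -15) = Rational(3, 2) ≈ 1.5000)
Pow(Add(T, Pow(7, -1)), 2) = Pow(Add(Rational(3, 2), Pow(7, -1)), 2) = Pow(Add(Rational(3, 2), Rational(1, 7)), 2) = Pow(Rational(23, 14), 2) = Rational(529, 196)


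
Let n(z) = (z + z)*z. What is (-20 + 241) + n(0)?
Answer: 221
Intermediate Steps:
n(z) = 2*z² (n(z) = (2*z)*z = 2*z²)
(-20 + 241) + n(0) = (-20 + 241) + 2*0² = 221 + 2*0 = 221 + 0 = 221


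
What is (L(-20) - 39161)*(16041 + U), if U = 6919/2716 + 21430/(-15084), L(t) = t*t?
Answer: -6368588896571855/10242036 ≈ -6.2181e+8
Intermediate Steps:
L(t) = t²
U = 11540579/10242036 (U = 6919*(1/2716) + 21430*(-1/15084) = 6919/2716 - 10715/7542 = 11540579/10242036 ≈ 1.1268)
(L(-20) - 39161)*(16041 + U) = ((-20)² - 39161)*(16041 + 11540579/10242036) = (400 - 39161)*(164304040055/10242036) = -38761*164304040055/10242036 = -6368588896571855/10242036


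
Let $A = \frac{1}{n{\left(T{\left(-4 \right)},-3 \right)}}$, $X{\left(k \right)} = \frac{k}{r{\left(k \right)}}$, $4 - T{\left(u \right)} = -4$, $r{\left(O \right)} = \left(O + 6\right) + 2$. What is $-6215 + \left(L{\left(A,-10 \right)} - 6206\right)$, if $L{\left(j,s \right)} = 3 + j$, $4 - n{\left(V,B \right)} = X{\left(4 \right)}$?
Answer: $- \frac{136595}{11} \approx -12418.0$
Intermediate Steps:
$r{\left(O \right)} = 8 + O$ ($r{\left(O \right)} = \left(6 + O\right) + 2 = 8 + O$)
$T{\left(u \right)} = 8$ ($T{\left(u \right)} = 4 - -4 = 4 + 4 = 8$)
$X{\left(k \right)} = \frac{k}{8 + k}$
$n{\left(V,B \right)} = \frac{11}{3}$ ($n{\left(V,B \right)} = 4 - \frac{4}{8 + 4} = 4 - \frac{4}{12} = 4 - 4 \cdot \frac{1}{12} = 4 - \frac{1}{3} = \frac{11}{3}$)
$A = \frac{3}{11}$ ($A = \frac{1}{\frac{11}{3}} = \frac{3}{11} \approx 0.27273$)
$-6215 + \left(L{\left(A,-10 \right)} - 6206\right) = -6215 + \left(\left(3 + \frac{3}{11}\right) - 6206\right) = -6215 + \left(\frac{36}{11} - 6206\right) = -6215 - \frac{68230}{11} = - \frac{136595}{11}$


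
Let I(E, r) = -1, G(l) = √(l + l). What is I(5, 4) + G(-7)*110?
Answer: -1 + 110*I*√14 ≈ -1.0 + 411.58*I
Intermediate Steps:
G(l) = √2*√l (G(l) = √(2*l) = √2*√l)
I(5, 4) + G(-7)*110 = -1 + (√2*√(-7))*110 = -1 + (√2*(I*√7))*110 = -1 + (I*√14)*110 = -1 + 110*I*√14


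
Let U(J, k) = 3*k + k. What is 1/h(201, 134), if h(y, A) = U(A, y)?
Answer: 1/804 ≈ 0.0012438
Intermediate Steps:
U(J, k) = 4*k
h(y, A) = 4*y
1/h(201, 134) = 1/(4*201) = 1/804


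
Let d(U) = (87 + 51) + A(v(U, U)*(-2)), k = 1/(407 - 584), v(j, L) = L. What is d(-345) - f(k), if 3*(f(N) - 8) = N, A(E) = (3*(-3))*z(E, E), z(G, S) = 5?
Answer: 45136/531 ≈ 85.002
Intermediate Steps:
k = -1/177 (k = 1/(-177) = -1/177 ≈ -0.0056497)
A(E) = -45 (A(E) = (3*(-3))*5 = -9*5 = -45)
f(N) = 8 + N/3
d(U) = 93 (d(U) = (87 + 51) - 45 = 138 - 45 = 93)
d(-345) - f(k) = 93 - (8 + (⅓)*(-1/177)) = 93 - (8 - 1/531) = 93 - 1*4247/531 = 93 - 4247/531 = 45136/531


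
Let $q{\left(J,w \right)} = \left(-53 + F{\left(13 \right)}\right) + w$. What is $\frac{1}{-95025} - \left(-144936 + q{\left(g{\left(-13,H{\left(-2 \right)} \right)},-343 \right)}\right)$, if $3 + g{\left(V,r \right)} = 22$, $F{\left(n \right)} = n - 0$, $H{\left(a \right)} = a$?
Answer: $\frac{13808937974}{95025} \approx 1.4532 \cdot 10^{5}$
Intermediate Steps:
$F{\left(n \right)} = n$ ($F{\left(n \right)} = n + 0 = n$)
$g{\left(V,r \right)} = 19$ ($g{\left(V,r \right)} = -3 + 22 = 19$)
$q{\left(J,w \right)} = -40 + w$ ($q{\left(J,w \right)} = \left(-53 + 13\right) + w = -40 + w$)
$\frac{1}{-95025} - \left(-144936 + q{\left(g{\left(-13,H{\left(-2 \right)} \right)},-343 \right)}\right) = \frac{1}{-95025} + \left(\left(105922 + 39014\right) - \left(-40 - 343\right)\right) = - \frac{1}{95025} + \left(144936 - -383\right) = - \frac{1}{95025} + \left(144936 + 383\right) = - \frac{1}{95025} + 145319 = \frac{13808937974}{95025}$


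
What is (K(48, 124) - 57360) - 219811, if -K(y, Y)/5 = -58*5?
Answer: -275721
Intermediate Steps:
K(y, Y) = 1450 (K(y, Y) = -(-290)*5 = -5*(-290) = 1450)
(K(48, 124) - 57360) - 219811 = (1450 - 57360) - 219811 = -55910 - 219811 = -275721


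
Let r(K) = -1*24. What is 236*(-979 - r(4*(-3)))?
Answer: -225380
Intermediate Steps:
r(K) = -24
236*(-979 - r(4*(-3))) = 236*(-979 - 1*(-24)) = 236*(-979 + 24) = 236*(-955) = -225380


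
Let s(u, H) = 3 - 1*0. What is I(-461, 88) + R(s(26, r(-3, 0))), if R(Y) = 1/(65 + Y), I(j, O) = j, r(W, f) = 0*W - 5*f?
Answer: -31347/68 ≈ -460.99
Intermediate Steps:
r(W, f) = -5*f (r(W, f) = 0 - 5*f = -5*f)
s(u, H) = 3 (s(u, H) = 3 + 0 = 3)
I(-461, 88) + R(s(26, r(-3, 0))) = -461 + 1/(65 + 3) = -461 + 1/68 = -31347/68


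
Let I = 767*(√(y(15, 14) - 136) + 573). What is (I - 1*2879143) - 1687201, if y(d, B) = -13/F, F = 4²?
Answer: -4126853 + 767*I*√2189/4 ≈ -4.1269e+6 + 8971.4*I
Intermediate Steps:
F = 16
y(d, B) = -13/16
I = 439491 + 767*I*√2189/4 (I = 767*(√(-13/16 - 136) + 573) = 767*(√(-2189/16) + 573) = 767*(I*√2189/4 + 573) = 767*(573 + I*√2189/4) = 439491 + 767*I*√2189/4 ≈ 4.3949e+5 + 8971.4*I)
(I - 1*2879143) - 1687201 = ((439491 + 767*I*√2189/4) - 1*2879143) - 1687201 = ((439491 + 767*I*√2189/4) - 2879143) - 1687201 = (-2439652 + 767*I*√2189/4) - 1687201 = -4126853 + 767*I*√2189/4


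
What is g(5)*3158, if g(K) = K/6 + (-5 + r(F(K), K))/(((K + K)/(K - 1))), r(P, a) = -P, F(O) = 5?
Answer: -30001/3 ≈ -10000.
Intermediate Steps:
g(K) = K/6 - 5*(-1 + K)/K (g(K) = K/6 + (-5 - 1*5)/(((K + K)/(K - 1))) = K*(1/6) + (-5 - 5)/(((2*K)/(-1 + K))) = K/6 - 10*(-1 + K)/(2*K) = K/6 - 5*(-1 + K)/K)
g(5)*3158 = (-5 + 5/5 + (1/6)*5)*3158 = (-5 + 5*(1/5) + 5/6)*3158 = (-5 + 1 + 5/6)*3158 = -19/6*3158 = -30001/3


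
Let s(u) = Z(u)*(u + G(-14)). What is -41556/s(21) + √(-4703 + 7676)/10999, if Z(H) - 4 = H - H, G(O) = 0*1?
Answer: -3463/7 + √2973/10999 ≈ -494.71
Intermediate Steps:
G(O) = 0
Z(H) = 4 (Z(H) = 4 + (H - H) = 4 + 0 = 4)
s(u) = 4*u (s(u) = 4*(u + 0) = 4*u)
-41556/s(21) + √(-4703 + 7676)/10999 = -41556/(4*21) + √(-4703 + 7676)/10999 = -41556/84 + √2973*(1/10999) = -41556*1/84 + √2973/10999 = -3463/7 + √2973/10999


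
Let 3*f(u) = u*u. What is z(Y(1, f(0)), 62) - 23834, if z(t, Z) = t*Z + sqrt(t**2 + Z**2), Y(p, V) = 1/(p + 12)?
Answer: -309780/13 + sqrt(649637)/13 ≈ -23767.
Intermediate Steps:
f(u) = u**2/3 (f(u) = (u*u)/3 = u**2/3)
Y(p, V) = 1/(12 + p)
z(t, Z) = sqrt(Z**2 + t**2) + Z*t (z(t, Z) = Z*t + sqrt(Z**2 + t**2) = sqrt(Z**2 + t**2) + Z*t)
z(Y(1, f(0)), 62) - 23834 = (sqrt(62**2 + (1/(12 + 1))**2) + 62/(12 + 1)) - 23834 = (sqrt(3844 + (1/13)**2) + 62/13) - 23834 = (sqrt(3844 + (1/13)**2) + 62*(1/13)) - 23834 = (sqrt(3844 + 1/169) + 62/13) - 23834 = (sqrt(649637/169) + 62/13) - 23834 = (sqrt(649637)/13 + 62/13) - 23834 = (62/13 + sqrt(649637)/13) - 23834 = -309780/13 + sqrt(649637)/13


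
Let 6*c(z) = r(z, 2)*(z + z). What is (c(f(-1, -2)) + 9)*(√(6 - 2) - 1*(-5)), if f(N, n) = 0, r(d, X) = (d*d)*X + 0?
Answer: 63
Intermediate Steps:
r(d, X) = X*d² (r(d, X) = d²*X + 0 = X*d² + 0 = X*d²)
c(z) = 2*z³/3 (c(z) = ((2*z²)*(z + z))/6 = ((2*z²)*(2*z))/6 = (4*z³)/6 = 2*z³/3)
(c(f(-1, -2)) + 9)*(√(6 - 2) - 1*(-5)) = ((⅔)*0³ + 9)*(√(6 - 2) - 1*(-5)) = ((⅔)*0 + 9)*(√4 + 5) = (0 + 9)*(2 + 5) = 9*7 = 63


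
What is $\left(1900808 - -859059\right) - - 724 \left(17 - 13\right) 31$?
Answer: $2849643$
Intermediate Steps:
$\left(1900808 - -859059\right) - - 724 \left(17 - 13\right) 31 = \left(1900808 + 859059\right) - - 724 \cdot 4 \cdot 31 = 2759867 - \left(-724\right) 124 = 2759867 - -89776 = 2759867 + 89776 = 2849643$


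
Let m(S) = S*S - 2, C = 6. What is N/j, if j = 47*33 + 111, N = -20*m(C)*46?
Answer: -15640/831 ≈ -18.821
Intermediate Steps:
m(S) = -2 + S² (m(S) = S² - 2 = -2 + S²)
N = -31280 (N = -20*(-2 + 6²)*46 = -20*(-2 + 36)*46 = -20*34*46 = -680*46 = -31280)
j = 1662 (j = 1551 + 111 = 1662)
N/j = -31280/1662 = -31280*1/1662 = -15640/831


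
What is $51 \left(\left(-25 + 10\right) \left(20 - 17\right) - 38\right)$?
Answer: $-4233$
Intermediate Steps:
$51 \left(\left(-25 + 10\right) \left(20 - 17\right) - 38\right) = 51 \left(\left(-15\right) 3 - 38\right) = 51 \left(-45 - 38\right) = 51 \left(-83\right) = -4233$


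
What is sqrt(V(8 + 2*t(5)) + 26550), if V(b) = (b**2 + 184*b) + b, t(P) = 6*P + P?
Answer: 2*sqrt(11766) ≈ 216.94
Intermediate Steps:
t(P) = 7*P
V(b) = b**2 + 185*b
sqrt(V(8 + 2*t(5)) + 26550) = sqrt((8 + 2*(7*5))*(185 + (8 + 2*(7*5))) + 26550) = sqrt((8 + 2*35)*(185 + (8 + 2*35)) + 26550) = sqrt((8 + 70)*(185 + (8 + 70)) + 26550) = sqrt(78*(185 + 78) + 26550) = sqrt(78*263 + 26550) = sqrt(20514 + 26550) = sqrt(47064) = 2*sqrt(11766)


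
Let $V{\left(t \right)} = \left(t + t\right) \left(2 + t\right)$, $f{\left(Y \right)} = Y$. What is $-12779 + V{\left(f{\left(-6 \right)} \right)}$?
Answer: $-12731$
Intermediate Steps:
$V{\left(t \right)} = 2 t \left(2 + t\right)$
$-12779 + V{\left(f{\left(-6 \right)} \right)} = -12779 + 2 \left(-6\right) \left(2 - 6\right) = -12779 + 2 \left(-6\right) \left(-4\right) = -12779 + 48 = -12731$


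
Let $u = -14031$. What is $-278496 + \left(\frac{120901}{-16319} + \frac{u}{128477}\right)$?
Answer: $- \frac{583914976900514}{2096616163} \approx -2.785 \cdot 10^{5}$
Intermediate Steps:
$-278496 + \left(\frac{120901}{-16319} + \frac{u}{128477}\right) = -278496 + \left(\frac{120901}{-16319} - \frac{14031}{128477}\right) = -278496 + \left(120901 \left(- \frac{1}{16319}\right) - \frac{14031}{128477}\right) = -278496 - \frac{15761969666}{2096616163} = - \frac{583914976900514}{2096616163}$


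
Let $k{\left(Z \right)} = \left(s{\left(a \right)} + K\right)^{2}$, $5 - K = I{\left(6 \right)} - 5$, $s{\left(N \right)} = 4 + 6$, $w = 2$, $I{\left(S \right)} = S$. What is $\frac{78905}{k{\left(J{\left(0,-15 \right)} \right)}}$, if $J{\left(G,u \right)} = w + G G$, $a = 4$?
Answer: $\frac{78905}{196} \approx 402.58$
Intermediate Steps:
$s{\left(N \right)} = 10$
$J{\left(G,u \right)} = 2 + G^{2}$ ($J{\left(G,u \right)} = 2 + G G = 2 + G^{2}$)
$K = 4$ ($K = 5 - \left(6 - 5\right) = 5 - 1 = 4$)
$k{\left(Z \right)} = 196$ ($k{\left(Z \right)} = \left(10 + 4\right)^{2} = 14^{2} = 196$)
$\frac{78905}{k{\left(J{\left(0,-15 \right)} \right)}} = \frac{78905}{196}$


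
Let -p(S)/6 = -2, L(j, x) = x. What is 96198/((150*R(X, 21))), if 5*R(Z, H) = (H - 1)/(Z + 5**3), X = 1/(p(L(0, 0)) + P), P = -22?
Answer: 20025217/1000 ≈ 20025.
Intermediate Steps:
p(S) = 12 (p(S) = -6*(-2) = 12)
X = -1/10 (X = 1/(12 - 22) = 1/(-10) = -1/10 ≈ -0.10000)
R(Z, H) = (-1 + H)/(5*(125 + Z)) (R(Z, H) = ((H - 1)/(Z + 5**3))/5 = ((-1 + H)/(Z + 125))/5 = ((-1 + H)/(125 + Z))/5 = (-1 + H)/(5*(125 + Z)))
96198/((150*R(X, 21))) = 96198/((150*((-1 + 21)/(5*(125 - 1/10))))) = 96198/((150*((1/5)*20/(1249/10)))) = 96198/((150*((1/5)*(10/1249)*20))) = 96198/((150*(40/1249))) = 96198/(6000/1249) = 96198*(1249/6000) = 20025217/1000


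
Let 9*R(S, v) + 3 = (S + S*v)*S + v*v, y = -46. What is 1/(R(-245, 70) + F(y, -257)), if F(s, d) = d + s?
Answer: 3/1421315 ≈ 2.1107e-6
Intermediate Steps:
R(S, v) = -1/3 + v**2/9 + S*(S + S*v)/9 (R(S, v) = -1/3 + ((S + S*v)*S + v*v)/9 = -1/3 + (S*(S + S*v) + v**2)/9 = -1/3 + (v**2 + S*(S + S*v))/9 = -1/3 + (v**2/9 + S*(S + S*v)/9) = -1/3 + v**2/9 + S*(S + S*v)/9)
1/(R(-245, 70) + F(y, -257)) = 1/((-1/3 + (1/9)*(-245)**2 + (1/9)*70**2 + (1/9)*70*(-245)**2) + (-257 - 46)) = 1/((-1/3 + (1/9)*60025 + (1/9)*4900 + (1/9)*70*60025) - 303) = 1/((-1/3 + 60025/9 + 4900/9 + 4201750/9) - 303) = 1/(1422224/3 - 303) = 1/(1421315/3) = 3/1421315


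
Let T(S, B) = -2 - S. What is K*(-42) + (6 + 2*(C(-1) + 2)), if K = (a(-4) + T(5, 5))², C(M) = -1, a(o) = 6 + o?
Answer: -1042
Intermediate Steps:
K = 25 (K = ((6 - 4) + (-2 - 1*5))² = (2 + (-2 - 5))² = (2 - 7)² = (-5)² = 25)
K*(-42) + (6 + 2*(C(-1) + 2)) = 25*(-42) + (6 + 2*(-1 + 2)) = -1050 + (6 + 2*1) = -1050 + (6 + 2) = -1050 + 8 = -1042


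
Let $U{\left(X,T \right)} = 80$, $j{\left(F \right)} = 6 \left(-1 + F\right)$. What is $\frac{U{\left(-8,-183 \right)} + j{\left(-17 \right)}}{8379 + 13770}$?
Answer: $- \frac{28}{22149} \approx -0.0012642$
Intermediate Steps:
$j{\left(F \right)} = -6 + 6 F$
$\frac{U{\left(-8,-183 \right)} + j{\left(-17 \right)}}{8379 + 13770} = \frac{80 + \left(-6 + 6 \left(-17\right)\right)}{8379 + 13770} = \frac{80 - 108}{22149} = \left(80 - 108\right) \frac{1}{22149} = \left(-28\right) \frac{1}{22149} = - \frac{28}{22149}$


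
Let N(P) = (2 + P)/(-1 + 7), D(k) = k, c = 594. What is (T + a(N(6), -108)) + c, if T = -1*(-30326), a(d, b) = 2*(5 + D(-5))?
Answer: 30920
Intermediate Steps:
N(P) = ⅓ + P/6 (N(P) = (2 + P)/6 = (2 + P)*(⅙) = ⅓ + P/6)
a(d, b) = 0 (a(d, b) = 2*(5 - 5) = 2*0 = 0)
T = 30326
(T + a(N(6), -108)) + c = (30326 + 0) + 594 = 30326 + 594 = 30920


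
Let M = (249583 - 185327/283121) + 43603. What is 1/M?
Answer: 283121/83006928179 ≈ 3.4108e-6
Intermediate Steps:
M = 83006928179/283121 (M = (249583 - 185327*1/283121) + 43603 = (249583 - 185327/283121) + 43603 = 70662003216/283121 + 43603 = 83006928179/283121 ≈ 2.9319e+5)
1/M = 1/(83006928179/283121) = 283121/83006928179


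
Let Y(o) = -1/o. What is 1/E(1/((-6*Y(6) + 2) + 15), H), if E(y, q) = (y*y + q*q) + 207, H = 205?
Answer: 324/13683169 ≈ 2.3679e-5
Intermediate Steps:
E(y, q) = 207 + q² + y² (E(y, q) = (y² + q²) + 207 = (q² + y²) + 207 = 207 + q² + y²)
1/E(1/((-6*Y(6) + 2) + 15), H) = 1/(207 + 205² + (1/((-(-6)/6 + 2) + 15))²) = 1/(207 + 42025 + (1/((-(-6)/6 + 2) + 15))²) = 1/(207 + 42025 + (1/((-6*(-⅙) + 2) + 15))²) = 1/(207 + 42025 + (1/((1 + 2) + 15))²) = 1/(207 + 42025 + (1/(3 + 15))²) = 1/(207 + 42025 + (1/18)²) = 1/(207 + 42025 + 1/324) = 1/(13683169/324) = 324/13683169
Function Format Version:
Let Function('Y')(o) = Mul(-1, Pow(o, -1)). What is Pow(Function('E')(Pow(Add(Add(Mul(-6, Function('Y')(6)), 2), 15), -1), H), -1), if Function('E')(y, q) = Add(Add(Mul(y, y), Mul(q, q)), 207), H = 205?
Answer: Rational(324, 13683169) ≈ 2.3679e-5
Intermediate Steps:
Function('E')(y, q) = Add(207, Pow(q, 2), Pow(y, 2)) (Function('E')(y, q) = Add(Add(Pow(y, 2), Pow(q, 2)), 207) = Add(Add(Pow(q, 2), Pow(y, 2)), 207) = Add(207, Pow(q, 2), Pow(y, 2)))
Pow(Function('E')(Pow(Add(Add(Mul(-6, Function('Y')(6)), 2), 15), -1), H), -1) = Pow(Add(207, Pow(205, 2), Pow(Pow(Add(Add(Mul(-6, Mul(-1, Pow(6, -1))), 2), 15), -1), 2)), -1) = Pow(Add(207, 42025, Pow(Pow(Add(Add(Mul(-6, Mul(-1, Rational(1, 6))), 2), 15), -1), 2)), -1) = Pow(Add(207, 42025, Pow(Pow(Add(Add(Mul(-6, Rational(-1, 6)), 2), 15), -1), 2)), -1) = Pow(Add(207, 42025, Pow(Pow(Add(Add(1, 2), 15), -1), 2)), -1) = Pow(Add(207, 42025, Pow(Pow(Add(3, 15), -1), 2)), -1) = Pow(Add(207, 42025, Pow(Pow(18, -1), 2)), -1) = Pow(Add(207, 42025, Pow(Rational(1, 18), 2)), -1) = Pow(Add(207, 42025, Rational(1, 324)), -1) = Pow(Rational(13683169, 324), -1) = Rational(324, 13683169)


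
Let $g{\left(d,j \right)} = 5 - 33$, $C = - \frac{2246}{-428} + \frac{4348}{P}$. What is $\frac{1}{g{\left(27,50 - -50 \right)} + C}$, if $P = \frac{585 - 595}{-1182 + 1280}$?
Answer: $- \frac{1070}{45617473} \approx -2.3456 \cdot 10^{-5}$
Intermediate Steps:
$P = - \frac{5}{49}$ ($P = - \frac{10}{98} = \left(-10\right) \frac{1}{98} = - \frac{5}{49} \approx -0.10204$)
$C = - \frac{45587513}{1070}$ ($C = - \frac{2246}{-428} + \frac{4348}{- \frac{5}{49}} = \left(-2246\right) \left(- \frac{1}{428}\right) + 4348 \left(- \frac{49}{5}\right) = \frac{1123}{214} - \frac{213052}{5} = - \frac{45587513}{1070} \approx -42605.0$)
$g{\left(d,j \right)} = -28$ ($g{\left(d,j \right)} = 5 - 33 = -28$)
$\frac{1}{g{\left(27,50 - -50 \right)} + C} = \frac{1}{-28 - \frac{45587513}{1070}} = \frac{1}{- \frac{45617473}{1070}} = - \frac{1070}{45617473}$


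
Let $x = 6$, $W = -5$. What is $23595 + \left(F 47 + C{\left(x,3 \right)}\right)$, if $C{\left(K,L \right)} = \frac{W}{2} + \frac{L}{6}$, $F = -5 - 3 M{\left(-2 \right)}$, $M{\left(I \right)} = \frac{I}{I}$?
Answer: $23217$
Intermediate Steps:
$M{\left(I \right)} = 1$
$F = -8$ ($F = -5 - 3 = -8$)
$C{\left(K,L \right)} = - \frac{5}{2} + \frac{L}{6}$
$23595 + \left(F 47 + C{\left(x,3 \right)}\right) = 23595 + \left(\left(-8\right) 47 + \left(- \frac{5}{2} + \frac{1}{6} \cdot 3\right)\right) = 23595 + \left(-376 + \left(- \frac{5}{2} + \frac{1}{2}\right)\right) = 23595 - 378 = 23217$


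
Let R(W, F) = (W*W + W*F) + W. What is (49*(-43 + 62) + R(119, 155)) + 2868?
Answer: 36524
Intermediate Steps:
R(W, F) = W + W**2 + F*W (R(W, F) = (W**2 + F*W) + W = W + W**2 + F*W)
(49*(-43 + 62) + R(119, 155)) + 2868 = (49*(-43 + 62) + 119*(1 + 155 + 119)) + 2868 = (49*19 + 119*275) + 2868 = (931 + 32725) + 2868 = 33656 + 2868 = 36524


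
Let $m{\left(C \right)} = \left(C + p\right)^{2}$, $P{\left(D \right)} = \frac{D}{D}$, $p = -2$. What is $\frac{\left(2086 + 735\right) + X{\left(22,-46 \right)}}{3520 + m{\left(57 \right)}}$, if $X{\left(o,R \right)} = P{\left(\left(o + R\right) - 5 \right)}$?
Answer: $\frac{166}{385} \approx 0.43117$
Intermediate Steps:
$P{\left(D \right)} = 1$
$X{\left(o,R \right)} = 1$
$m{\left(C \right)} = \left(-2 + C\right)^{2}$ ($m{\left(C \right)} = \left(C - 2\right)^{2} = \left(-2 + C\right)^{2}$)
$\frac{\left(2086 + 735\right) + X{\left(22,-46 \right)}}{3520 + m{\left(57 \right)}} = \frac{\left(2086 + 735\right) + 1}{3520 + \left(-2 + 57\right)^{2}} = \frac{2821 + 1}{3520 + 55^{2}} = \frac{2822}{3520 + 3025} = \frac{2822}{6545} = 2822 \cdot \frac{1}{6545} = \frac{166}{385}$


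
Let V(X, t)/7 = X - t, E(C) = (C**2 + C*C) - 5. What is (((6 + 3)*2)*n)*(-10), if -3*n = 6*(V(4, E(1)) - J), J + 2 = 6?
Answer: 16200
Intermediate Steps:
E(C) = -5 + 2*C**2 (E(C) = (C**2 + C**2) - 5 = 2*C**2 - 5 = -5 + 2*C**2)
V(X, t) = -7*t + 7*X (V(X, t) = 7*(X - t) = -7*t + 7*X)
J = 4 (J = -2 + 6 = 4)
n = -90 (n = -2*((-7*(-5 + 2*1**2) + 7*4) - 1*4) = -2*((-7*(-5 + 2*1) + 28) - 4) = -2*((-7*(-5 + 2) + 28) - 4) = -2*((-7*(-3) + 28) - 4) = -2*((21 + 28) - 4) = -2*(49 - 4) = -2*45 = -1/3*270 = -90)
(((6 + 3)*2)*n)*(-10) = (((6 + 3)*2)*(-90))*(-10) = ((9*2)*(-90))*(-10) = (18*(-90))*(-10) = -1620*(-10) = 16200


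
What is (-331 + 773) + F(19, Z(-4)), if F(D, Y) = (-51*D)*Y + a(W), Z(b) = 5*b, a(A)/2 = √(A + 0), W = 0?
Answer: 19822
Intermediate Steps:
a(A) = 2*√A (a(A) = 2*√(A + 0) = 2*√A)
F(D, Y) = -51*D*Y (F(D, Y) = (-51*D)*Y + 2*√0 = -51*D*Y + 2*0 = -51*D*Y + 0 = -51*D*Y)
(-331 + 773) + F(19, Z(-4)) = (-331 + 773) - 51*19*5*(-4) = 442 - 51*19*(-20) = 442 + 19380 = 19822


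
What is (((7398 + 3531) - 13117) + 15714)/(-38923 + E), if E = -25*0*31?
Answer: -13526/38923 ≈ -0.34751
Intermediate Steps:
E = 0 (E = 0*31 = 0)
(((7398 + 3531) - 13117) + 15714)/(-38923 + E) = (((7398 + 3531) - 13117) + 15714)/(-38923 + 0) = ((10929 - 13117) + 15714)/(-38923) = (-2188 + 15714)*(-1/38923) = 13526*(-1/38923) = -13526/38923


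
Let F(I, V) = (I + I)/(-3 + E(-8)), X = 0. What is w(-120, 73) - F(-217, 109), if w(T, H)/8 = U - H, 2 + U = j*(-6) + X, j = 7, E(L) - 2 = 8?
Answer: -874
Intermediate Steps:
E(L) = 10 (E(L) = 2 + 8 = 10)
F(I, V) = 2*I/7 (F(I, V) = (I + I)/(-3 + 10) = (2*I)/7 = (2*I)*(⅐) = 2*I/7)
U = -44 (U = -2 + (7*(-6) + 0) = -2 + (-42 + 0) = -2 - 42 = -44)
w(T, H) = -352 - 8*H (w(T, H) = 8*(-44 - H) = -352 - 8*H)
w(-120, 73) - F(-217, 109) = (-352 - 8*73) - 2*(-217)/7 = (-352 - 584) - 1*(-62) = -936 + 62 = -874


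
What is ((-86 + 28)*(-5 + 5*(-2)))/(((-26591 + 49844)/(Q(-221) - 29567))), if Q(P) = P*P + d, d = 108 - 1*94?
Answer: 5593520/7751 ≈ 721.65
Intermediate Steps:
d = 14 (d = 108 - 94 = 14)
Q(P) = 14 + P² (Q(P) = P*P + 14 = P² + 14 = 14 + P²)
((-86 + 28)*(-5 + 5*(-2)))/(((-26591 + 49844)/(Q(-221) - 29567))) = ((-86 + 28)*(-5 + 5*(-2)))/(((-26591 + 49844)/((14 + (-221)²) - 29567))) = (-58*(-5 - 10))/((23253/((14 + 48841) - 29567))) = (-58*(-15))/((23253/(48855 - 29567))) = 870/((23253/19288)) = 870/((23253*(1/19288))) = 870/(23253/19288) = 870*(19288/23253) = 5593520/7751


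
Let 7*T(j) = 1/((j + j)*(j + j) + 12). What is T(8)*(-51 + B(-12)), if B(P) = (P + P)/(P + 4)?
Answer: -12/469 ≈ -0.025586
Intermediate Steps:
B(P) = 2*P/(4 + P) (B(P) = (2*P)/(4 + P) = 2*P/(4 + P))
T(j) = 1/(7*(12 + 4*j²)) (T(j) = 1/(7*((j + j)*(j + j) + 12)) = 1/(7*((2*j)*(2*j) + 12)) = 1/(7*(4*j² + 12)) = 1/(7*(12 + 4*j²)))
T(8)*(-51 + B(-12)) = (1/(28*(3 + 8²)))*(-51 + 2*(-12)/(4 - 12)) = (1/(28*(3 + 64)))*(-51 + 2*(-12)/(-8)) = ((1/28)/67)*(-51 + 2*(-12)*(-⅛)) = ((1/28)*(1/67))*(-51 + 3) = (1/1876)*(-48) = -12/469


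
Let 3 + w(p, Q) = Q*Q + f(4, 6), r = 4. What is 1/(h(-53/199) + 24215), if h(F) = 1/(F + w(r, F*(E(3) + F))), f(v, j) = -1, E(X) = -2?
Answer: 6119275142/148176679324329 ≈ 4.1297e-5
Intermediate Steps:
w(p, Q) = -4 + Q² (w(p, Q) = -3 + (Q*Q - 1) = -3 + (Q² - 1) = -3 + (-1 + Q²) = -4 + Q²)
h(F) = 1/(-4 + F + F²*(-2 + F)²) (h(F) = 1/(F + (-4 + (F*(-2 + F))²)) = 1/(F + (-4 + F²*(-2 + F)²)) = 1/(-4 + F + F²*(-2 + F)²))
1/(h(-53/199) + 24215) = 1/(1/(-4 - 53/199 + (-53/199)²*(-2 - 53/199)²) + 24215) = 1/(1/(-4 - 53/199 + 2809*(-451/199)²/39601) + 24215) = 1/(1/(-4 - 53/199 + (2809/39601)*(203401/39601)) + 24215) = 1/(1/(-4 - 53/199 + 571353409/1568239201) + 24215) = 1/(1/(-6119275142/1568239201) + 24215) = 1/(-1568239201/6119275142 + 24215) = 1/(148176679324329/6119275142) = 6119275142/148176679324329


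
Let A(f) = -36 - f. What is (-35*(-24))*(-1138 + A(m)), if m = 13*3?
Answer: -1018920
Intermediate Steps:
m = 39
(-35*(-24))*(-1138 + A(m)) = (-35*(-24))*(-1138 + (-36 - 1*39)) = 840*(-1138 + (-36 - 39)) = 840*(-1138 - 75) = 840*(-1213) = -1018920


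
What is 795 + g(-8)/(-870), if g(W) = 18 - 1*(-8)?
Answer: 345812/435 ≈ 794.97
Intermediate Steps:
g(W) = 26 (g(W) = 18 + 8 = 26)
795 + g(-8)/(-870) = 795 + 26/(-870) = 795 - 1/870*26 = 795 - 13/435 = 345812/435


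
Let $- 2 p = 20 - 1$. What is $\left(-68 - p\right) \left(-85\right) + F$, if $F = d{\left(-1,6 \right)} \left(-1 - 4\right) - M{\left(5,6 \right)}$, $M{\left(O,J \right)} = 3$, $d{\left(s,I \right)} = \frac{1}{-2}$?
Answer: $4972$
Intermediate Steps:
$d{\left(s,I \right)} = - \frac{1}{2}$
$p = - \frac{19}{2}$ ($p = - \frac{20 - 1}{2} = \left(- \frac{1}{2}\right) 19 = - \frac{19}{2} \approx -9.5$)
$F = - \frac{1}{2}$ ($F = - \frac{-1 - 4}{2} - 3 = \left(- \frac{1}{2}\right) \left(-5\right) - 3 = \frac{5}{2} - 3 = - \frac{1}{2} \approx -0.5$)
$\left(-68 - p\right) \left(-85\right) + F = \left(-68 - - \frac{19}{2}\right) \left(-85\right) - \frac{1}{2} = \left(-68 + \frac{19}{2}\right) \left(-85\right) - \frac{1}{2} = \left(- \frac{117}{2}\right) \left(-85\right) - \frac{1}{2} = \frac{9945}{2} - \frac{1}{2} = 4972$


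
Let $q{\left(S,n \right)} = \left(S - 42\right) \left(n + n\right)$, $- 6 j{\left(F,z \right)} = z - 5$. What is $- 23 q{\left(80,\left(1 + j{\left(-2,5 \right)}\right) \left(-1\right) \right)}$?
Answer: $1748$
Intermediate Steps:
$j{\left(F,z \right)} = \frac{5}{6} - \frac{z}{6}$ ($j{\left(F,z \right)} = - \frac{z - 5}{6} = - \frac{-5 + z}{6} = \frac{5}{6} - \frac{z}{6}$)
$q{\left(S,n \right)} = 2 n \left(-42 + S\right)$ ($q{\left(S,n \right)} = \left(-42 + S\right) 2 n = 2 n \left(-42 + S\right)$)
$- 23 q{\left(80,\left(1 + j{\left(-2,5 \right)}\right) \left(-1\right) \right)} = - 23 \cdot 2 \left(1 + \left(\frac{5}{6} - \frac{5}{6}\right)\right) \left(-1\right) \left(-42 + 80\right) = - 23 \cdot 2 \left(1 + \left(\frac{5}{6} - \frac{5}{6}\right)\right) \left(-1\right) 38 = - 23 \cdot 2 \left(1 + 0\right) \left(-1\right) 38 = - 23 \cdot 2 \cdot 1 \left(-1\right) 38 = - 23 \cdot 2 \left(-1\right) 38 = \left(-23\right) \left(-76\right) = 1748$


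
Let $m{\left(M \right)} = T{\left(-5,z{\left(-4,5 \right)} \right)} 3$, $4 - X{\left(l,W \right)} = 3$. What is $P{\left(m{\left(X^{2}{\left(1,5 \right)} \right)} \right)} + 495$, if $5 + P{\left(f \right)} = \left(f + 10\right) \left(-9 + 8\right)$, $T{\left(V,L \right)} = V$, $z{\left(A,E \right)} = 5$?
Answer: $495$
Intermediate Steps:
$X{\left(l,W \right)} = 1$ ($X{\left(l,W \right)} = 4 - 3 = 1$)
$m{\left(M \right)} = -15$ ($m{\left(M \right)} = \left(-5\right) 3 = -15$)
$P{\left(f \right)} = -15 - f$ ($P{\left(f \right)} = -5 + \left(f + 10\right) \left(-9 + 8\right) = -5 + \left(10 + f\right) \left(-1\right) = -5 - \left(10 + f\right) = -15 - f$)
$P{\left(m{\left(X^{2}{\left(1,5 \right)} \right)} \right)} + 495 = \left(-15 - -15\right) + 495 = \left(-15 + 15\right) + 495 = 0 + 495 = 495$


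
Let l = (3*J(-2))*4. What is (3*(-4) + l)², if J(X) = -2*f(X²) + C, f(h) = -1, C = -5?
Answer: 2304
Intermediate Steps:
J(X) = -3 (J(X) = -2*(-1) - 5 = 2 - 5 = -3)
l = -36 (l = (3*(-3))*4 = -9*4 = -36)
(3*(-4) + l)² = (3*(-4) - 36)² = (-12 - 36)² = (-48)² = 2304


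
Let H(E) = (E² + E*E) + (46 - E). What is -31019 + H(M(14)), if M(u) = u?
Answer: -30595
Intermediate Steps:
H(E) = 46 - E + 2*E² (H(E) = (E² + E²) + (46 - E) = 2*E² + (46 - E) = 46 - E + 2*E²)
-31019 + H(M(14)) = -31019 + (46 - 1*14 + 2*14²) = -31019 + (46 - 14 + 2*196) = -31019 + (46 - 14 + 392) = -31019 + 424 = -30595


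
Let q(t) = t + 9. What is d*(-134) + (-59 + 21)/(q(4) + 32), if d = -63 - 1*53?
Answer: 699442/45 ≈ 15543.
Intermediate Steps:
q(t) = 9 + t
d = -116 (d = -63 - 53 = -116)
d*(-134) + (-59 + 21)/(q(4) + 32) = -116*(-134) + (-59 + 21)/((9 + 4) + 32) = 15544 - 38/(13 + 32) = 15544 - 38/45 = 699442/45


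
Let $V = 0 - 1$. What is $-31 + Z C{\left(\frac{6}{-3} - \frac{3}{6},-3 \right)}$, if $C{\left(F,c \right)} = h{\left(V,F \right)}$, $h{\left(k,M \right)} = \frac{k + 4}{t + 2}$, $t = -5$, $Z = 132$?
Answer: $-163$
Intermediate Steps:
$V = -1$ ($V = 0 - 1 = -1$)
$h{\left(k,M \right)} = - \frac{4}{3} - \frac{k}{3}$ ($h{\left(k,M \right)} = \frac{k + 4}{-5 + 2} = \frac{4 + k}{-3} = \left(4 + k\right) \left(- \frac{1}{3}\right) = - \frac{4}{3} - \frac{k}{3}$)
$C{\left(F,c \right)} = -1$ ($C{\left(F,c \right)} = - \frac{4}{3} - - \frac{1}{3} = - \frac{4}{3} + \frac{1}{3} = -1$)
$-31 + Z C{\left(\frac{6}{-3} - \frac{3}{6},-3 \right)} = -31 + 132 \left(-1\right) = -31 - 132 = -163$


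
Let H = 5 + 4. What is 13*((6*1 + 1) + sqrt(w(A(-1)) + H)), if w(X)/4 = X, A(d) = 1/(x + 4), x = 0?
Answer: 91 + 13*sqrt(10) ≈ 132.11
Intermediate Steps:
A(d) = 1/4 (A(d) = 1/(0 + 4) = 1/4)
w(X) = 4*X
H = 9
13*((6*1 + 1) + sqrt(w(A(-1)) + H)) = 13*((6*1 + 1) + sqrt(4*(1/4) + 9)) = 13*((6 + 1) + sqrt(1 + 9)) = 13*(7 + sqrt(10)) = 91 + 13*sqrt(10)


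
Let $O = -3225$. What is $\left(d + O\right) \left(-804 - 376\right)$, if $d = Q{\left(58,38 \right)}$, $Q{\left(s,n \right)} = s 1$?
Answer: $3737060$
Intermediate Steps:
$Q{\left(s,n \right)} = s$
$d = 58$
$\left(d + O\right) \left(-804 - 376\right) = \left(58 - 3225\right) \left(-804 - 376\right) = \left(-3167\right) \left(-1180\right) = 3737060$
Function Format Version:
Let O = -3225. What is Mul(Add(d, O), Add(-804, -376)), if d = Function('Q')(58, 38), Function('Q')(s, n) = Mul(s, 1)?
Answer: 3737060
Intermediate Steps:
Function('Q')(s, n) = s
d = 58
Mul(Add(d, O), Add(-804, -376)) = Mul(Add(58, -3225), Add(-804, -376)) = Mul(-3167, -1180) = 3737060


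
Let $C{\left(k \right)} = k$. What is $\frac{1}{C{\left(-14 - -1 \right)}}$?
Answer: $- \frac{1}{13} \approx -0.076923$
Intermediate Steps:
$\frac{1}{C{\left(-14 - -1 \right)}} = \frac{1}{-14 - -1} = \frac{1}{-14 + 1} = \frac{1}{-13} = - \frac{1}{13}$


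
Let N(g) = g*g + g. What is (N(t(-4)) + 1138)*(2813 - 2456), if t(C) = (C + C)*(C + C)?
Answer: 1891386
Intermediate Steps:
t(C) = 4*C² (t(C) = (2*C)*(2*C) = 4*C²)
N(g) = g + g² (N(g) = g² + g = g + g²)
(N(t(-4)) + 1138)*(2813 - 2456) = ((4*(-4)²)*(1 + 4*(-4)²) + 1138)*(2813 - 2456) = ((4*16)*(1 + 4*16) + 1138)*357 = (64*(1 + 64) + 1138)*357 = (64*65 + 1138)*357 = (4160 + 1138)*357 = 5298*357 = 1891386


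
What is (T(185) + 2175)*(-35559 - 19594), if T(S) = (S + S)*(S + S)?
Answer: -7670403475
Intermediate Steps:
T(S) = 4*S² (T(S) = (2*S)*(2*S) = 4*S²)
(T(185) + 2175)*(-35559 - 19594) = (4*185² + 2175)*(-35559 - 19594) = (4*34225 + 2175)*(-55153) = (136900 + 2175)*(-55153) = 139075*(-55153) = -7670403475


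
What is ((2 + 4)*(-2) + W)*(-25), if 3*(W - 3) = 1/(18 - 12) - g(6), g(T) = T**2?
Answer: 9425/18 ≈ 523.61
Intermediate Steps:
W = -161/18 (W = 3 + (1/(18 - 12) - 1*6**2)/3 = 3 + (1/6 - 1*36)/3 = 3 + (1/6 - 36)/3 = 3 + (1/3)*(-215/6) = 3 - 215/18 = -161/18 ≈ -8.9444)
((2 + 4)*(-2) + W)*(-25) = ((2 + 4)*(-2) - 161/18)*(-25) = (6*(-2) - 161/18)*(-25) = (-12 - 161/18)*(-25) = -377/18*(-25) = 9425/18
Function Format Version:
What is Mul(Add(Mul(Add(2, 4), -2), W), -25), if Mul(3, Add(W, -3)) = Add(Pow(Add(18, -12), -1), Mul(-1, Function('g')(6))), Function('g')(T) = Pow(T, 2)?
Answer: Rational(9425, 18) ≈ 523.61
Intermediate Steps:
W = Rational(-161, 18) (W = Add(3, Mul(Rational(1, 3), Add(Pow(Add(18, -12), -1), Mul(-1, Pow(6, 2))))) = Add(3, Mul(Rational(1, 3), Add(Pow(6, -1), Mul(-1, 36)))) = Add(3, Mul(Rational(1, 3), Add(Rational(1, 6), -36))) = Add(3, Mul(Rational(1, 3), Rational(-215, 6))) = Add(3, Rational(-215, 18)) = Rational(-161, 18) ≈ -8.9444)
Mul(Add(Mul(Add(2, 4), -2), W), -25) = Mul(Add(Mul(Add(2, 4), -2), Rational(-161, 18)), -25) = Mul(Add(Mul(6, -2), Rational(-161, 18)), -25) = Mul(Add(-12, Rational(-161, 18)), -25) = Mul(Rational(-377, 18), -25) = Rational(9425, 18)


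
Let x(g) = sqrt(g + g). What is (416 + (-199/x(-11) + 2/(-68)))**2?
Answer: 2177379561/12716 + 2814457*I*sqrt(22)/374 ≈ 1.7123e+5 + 35297.0*I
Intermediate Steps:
x(g) = sqrt(2)*sqrt(g) (x(g) = sqrt(2*g) = sqrt(2)*sqrt(g))
(416 + (-199/x(-11) + 2/(-68)))**2 = (416 + (-199*(-I*sqrt(22)/22) + 2/(-68)))**2 = (416 + (-199*(-I*sqrt(22)/22) + 2*(-1/68)))**2 = (416 + (-199*(-I*sqrt(22)/22) - 1/34))**2 = (416 + (-(-199)*I*sqrt(22)/22 - 1/34))**2 = (416 + (199*I*sqrt(22)/22 - 1/34))**2 = (416 + (-1/34 + 199*I*sqrt(22)/22))**2 = (14143/34 + 199*I*sqrt(22)/22)**2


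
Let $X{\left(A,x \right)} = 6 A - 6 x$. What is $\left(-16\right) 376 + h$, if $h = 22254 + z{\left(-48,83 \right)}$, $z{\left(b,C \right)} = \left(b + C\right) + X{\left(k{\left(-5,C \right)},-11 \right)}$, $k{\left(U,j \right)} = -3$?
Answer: $16321$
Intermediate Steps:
$X{\left(A,x \right)} = - 6 x + 6 A$
$z{\left(b,C \right)} = 48 + C + b$ ($z{\left(b,C \right)} = \left(b + C\right) + \left(\left(-6\right) \left(-11\right) + 6 \left(-3\right)\right) = \left(C + b\right) + \left(66 - 18\right) = \left(C + b\right) + 48 = 48 + C + b$)
$h = 22337$ ($h = 22254 + \left(48 + 83 - 48\right) = 22254 + 83 = 22337$)
$\left(-16\right) 376 + h = \left(-16\right) 376 + 22337 = -6016 + 22337 = 16321$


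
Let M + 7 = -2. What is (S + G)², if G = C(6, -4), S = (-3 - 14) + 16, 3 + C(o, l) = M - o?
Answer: 361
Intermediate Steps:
M = -9 (M = -7 - 2 = -9)
C(o, l) = -12 - o (C(o, l) = -3 + (-9 - o) = -12 - o)
S = -1 (S = -17 + 16 = -1)
G = -18 (G = -12 - 1*6 = -12 - 6 = -18)
(S + G)² = (-1 - 18)² = (-19)² = 361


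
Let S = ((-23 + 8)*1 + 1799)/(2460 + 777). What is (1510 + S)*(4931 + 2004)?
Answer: 33909750490/3237 ≈ 1.0476e+7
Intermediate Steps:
S = 1784/3237 (S = (-15*1 + 1799)/3237 = (-15 + 1799)*(1/3237) = 1784*(1/3237) = 1784/3237 ≈ 0.55113)
(1510 + S)*(4931 + 2004) = (1510 + 1784/3237)*(4931 + 2004) = (4889654/3237)*6935 = 33909750490/3237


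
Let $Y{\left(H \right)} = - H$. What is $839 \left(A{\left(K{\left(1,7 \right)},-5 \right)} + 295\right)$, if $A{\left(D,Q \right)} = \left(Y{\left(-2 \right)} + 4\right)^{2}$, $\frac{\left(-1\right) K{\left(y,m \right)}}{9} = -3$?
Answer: $277709$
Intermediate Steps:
$K{\left(y,m \right)} = 27$ ($K{\left(y,m \right)} = \left(-9\right) \left(-3\right) = 27$)
$A{\left(D,Q \right)} = 36$ ($A{\left(D,Q \right)} = \left(\left(-1\right) \left(-2\right) + 4\right)^{2} = \left(2 + 4\right)^{2} = 6^{2} = 36$)
$839 \left(A{\left(K{\left(1,7 \right)},-5 \right)} + 295\right) = 839 \left(36 + 295\right) = 839 \cdot 331 = 277709$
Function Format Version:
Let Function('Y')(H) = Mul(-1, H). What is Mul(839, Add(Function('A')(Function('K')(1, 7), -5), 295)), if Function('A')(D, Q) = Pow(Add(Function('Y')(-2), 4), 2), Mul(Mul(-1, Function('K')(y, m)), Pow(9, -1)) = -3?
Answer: 277709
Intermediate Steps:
Function('K')(y, m) = 27 (Function('K')(y, m) = Mul(-9, -3) = 27)
Function('A')(D, Q) = 36 (Function('A')(D, Q) = Pow(Add(Mul(-1, -2), 4), 2) = Pow(Add(2, 4), 2) = Pow(6, 2) = 36)
Mul(839, Add(Function('A')(Function('K')(1, 7), -5), 295)) = Mul(839, Add(36, 295)) = Mul(839, 331) = 277709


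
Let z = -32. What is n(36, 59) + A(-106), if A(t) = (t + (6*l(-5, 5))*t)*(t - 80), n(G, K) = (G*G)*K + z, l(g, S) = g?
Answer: -495332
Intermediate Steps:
n(G, K) = -32 + K*G² (n(G, K) = (G*G)*K - 32 = G²*K - 32 = K*G² - 32 = -32 + K*G²)
A(t) = -29*t*(-80 + t) (A(t) = (t + (6*(-5))*t)*(t - 80) = (t - 30*t)*(-80 + t) = (-29*t)*(-80 + t) = -29*t*(-80 + t))
n(36, 59) + A(-106) = (-32 + 59*36²) + 29*(-106)*(80 - 1*(-106)) = (-32 + 59*1296) + 29*(-106)*(80 + 106) = (-32 + 76464) + 29*(-106)*186 = 76432 - 571764 = -495332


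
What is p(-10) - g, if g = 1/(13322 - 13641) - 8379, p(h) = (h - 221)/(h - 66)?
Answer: 203214241/24244 ≈ 8382.0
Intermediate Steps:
p(h) = (-221 + h)/(-66 + h)
g = -2672902/319 (g = 1/(-319) - 8379 = -1/319 - 8379 = -2672902/319 ≈ -8379.0)
p(-10) - g = (-221 - 10)/(-66 - 10) - 1*(-2672902/319) = -231/(-76) + 2672902/319 = -1/76*(-231) + 2672902/319 = 231/76 + 2672902/319 = 203214241/24244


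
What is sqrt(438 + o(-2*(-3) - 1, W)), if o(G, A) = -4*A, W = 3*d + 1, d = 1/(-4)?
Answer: sqrt(437) ≈ 20.905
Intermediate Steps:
d = -1/4 ≈ -0.25000
W = 1/4 (W = 3*(-1/4) + 1 = -3/4 + 1 = 1/4 ≈ 0.25000)
sqrt(438 + o(-2*(-3) - 1, W)) = sqrt(438 - 4*1/4) = sqrt(438 - 1) = sqrt(437)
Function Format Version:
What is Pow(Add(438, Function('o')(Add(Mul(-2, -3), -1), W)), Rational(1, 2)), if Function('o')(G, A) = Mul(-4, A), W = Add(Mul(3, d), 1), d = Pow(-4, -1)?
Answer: Pow(437, Rational(1, 2)) ≈ 20.905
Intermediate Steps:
d = Rational(-1, 4) ≈ -0.25000
W = Rational(1, 4) (W = Add(Mul(3, Rational(-1, 4)), 1) = Add(Rational(-3, 4), 1) = Rational(1, 4) ≈ 0.25000)
Pow(Add(438, Function('o')(Add(Mul(-2, -3), -1), W)), Rational(1, 2)) = Pow(Add(438, Mul(-4, Rational(1, 4))), Rational(1, 2)) = Pow(Add(438, -1), Rational(1, 2)) = Pow(437, Rational(1, 2))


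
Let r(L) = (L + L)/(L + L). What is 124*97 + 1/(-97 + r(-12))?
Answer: 1154687/96 ≈ 12028.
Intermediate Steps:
r(L) = 1 (r(L) = (2*L)/((2*L)) = (2*L)*(1/(2*L)) = 1)
124*97 + 1/(-97 + r(-12)) = 124*97 + 1/(-97 + 1) = 12028 + 1/(-96) = 12028 - 1/96 = 1154687/96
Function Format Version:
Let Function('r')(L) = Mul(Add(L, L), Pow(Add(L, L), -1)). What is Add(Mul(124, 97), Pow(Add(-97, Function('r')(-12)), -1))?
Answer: Rational(1154687, 96) ≈ 12028.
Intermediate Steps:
Function('r')(L) = 1 (Function('r')(L) = Mul(Mul(2, L), Pow(Mul(2, L), -1)) = Mul(Mul(2, L), Mul(Rational(1, 2), Pow(L, -1))) = 1)
Add(Mul(124, 97), Pow(Add(-97, Function('r')(-12)), -1)) = Add(Mul(124, 97), Pow(Add(-97, 1), -1)) = Add(12028, Pow(-96, -1)) = Add(12028, Rational(-1, 96)) = Rational(1154687, 96)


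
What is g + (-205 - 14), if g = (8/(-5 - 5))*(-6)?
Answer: -1071/5 ≈ -214.20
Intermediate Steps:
g = 24/5 (g = (8/(-10))*(-6) = -⅒*8*(-6) = -⅘*(-6) = 24/5 ≈ 4.8000)
g + (-205 - 14) = 24/5 + (-205 - 14) = 24/5 - 219 = -1071/5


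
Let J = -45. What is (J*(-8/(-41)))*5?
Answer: -1800/41 ≈ -43.902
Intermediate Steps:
(J*(-8/(-41)))*5 = -(-360)/(-41)*5 = -(-360)*(-1)/41*5 = -45*8/41*5 = -360/41*5 = -1800/41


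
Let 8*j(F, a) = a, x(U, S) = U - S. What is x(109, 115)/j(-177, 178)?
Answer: -24/89 ≈ -0.26966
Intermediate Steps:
j(F, a) = a/8
x(109, 115)/j(-177, 178) = (109 - 1*115)/(((⅛)*178)) = (109 - 115)/(89/4) = -6*4/89 = -24/89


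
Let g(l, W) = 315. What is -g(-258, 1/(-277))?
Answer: -315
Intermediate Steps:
-g(-258, 1/(-277)) = -1*315 = -315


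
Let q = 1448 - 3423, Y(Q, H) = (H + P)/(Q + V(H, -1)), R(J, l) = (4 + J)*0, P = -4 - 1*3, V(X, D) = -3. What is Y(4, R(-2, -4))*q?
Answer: 13825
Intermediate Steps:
P = -7 (P = -4 - 3 = -7)
R(J, l) = 0
Y(Q, H) = (-7 + H)/(-3 + Q) (Y(Q, H) = (H - 7)/(Q - 3) = (-7 + H)/(-3 + Q))
q = -1975
Y(4, R(-2, -4))*q = ((-7 + 0)/(-3 + 4))*(-1975) = (-7/1)*(-1975) = (1*(-7))*(-1975) = -7*(-1975) = 13825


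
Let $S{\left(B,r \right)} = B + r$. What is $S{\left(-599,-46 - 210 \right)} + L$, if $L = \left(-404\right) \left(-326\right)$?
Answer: $130849$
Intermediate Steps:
$L = 131704$
$S{\left(-599,-46 - 210 \right)} + L = \left(-599 - 256\right) + 131704 = -855 + 131704 = 130849$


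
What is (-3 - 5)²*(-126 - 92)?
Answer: -13952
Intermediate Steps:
(-3 - 5)²*(-126 - 92) = (-8)²*(-218) = 64*(-218) = -13952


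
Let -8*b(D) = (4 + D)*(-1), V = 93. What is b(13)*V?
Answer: 1581/8 ≈ 197.63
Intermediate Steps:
b(D) = 1/2 + D/8 (b(D) = -(4 + D)*(-1)/8 = -(-4 - D)/8 = 1/2 + D/8)
b(13)*V = (1/2 + (1/8)*13)*93 = (1/2 + 13/8)*93 = (17/8)*93 = 1581/8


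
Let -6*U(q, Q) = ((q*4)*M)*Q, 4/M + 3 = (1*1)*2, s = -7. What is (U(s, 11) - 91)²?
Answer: 790321/9 ≈ 87814.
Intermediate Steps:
M = -4 (M = 4/(-3 + (1*1)*2) = 4/(-3 + 1*2) = 4/(-3 + 2) = 4/(-1) = 4*(-1) = -4)
U(q, Q) = 8*Q*q/3 (U(q, Q) = -(q*4)*(-4)*Q/6 = -(4*q)*(-4)*Q/6 = -(-16*q)*Q/6 = -(-8)*Q*q/3 = 8*Q*q/3)
(U(s, 11) - 91)² = ((8/3)*11*(-7) - 91)² = (-616/3 - 91)² = (-889/3)² = 790321/9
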